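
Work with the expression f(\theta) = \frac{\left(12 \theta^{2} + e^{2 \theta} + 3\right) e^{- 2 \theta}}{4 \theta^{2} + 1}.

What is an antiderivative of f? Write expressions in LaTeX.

Recover f(\theta) by differentiating a candidate F(\theta); any mismatch rules it out.
Check: d/d\theta[\frac{\left(e^{2 \theta} \operatorname{atan}{\left(2 \theta \right)} - 3\right) e^{- 2 \theta}}{2}] = \frac{12 \theta^{2} + e^{2 \theta} + 3}{4 \theta^{2} e^{2 \theta} + e^{2 \theta}}, which equals f(\theta).

An antiderivative is F(\theta) = \frac{\left(e^{2 \theta} \operatorname{atan}{\left(2 \theta \right)} - 3\right) e^{- 2 \theta}}{2}.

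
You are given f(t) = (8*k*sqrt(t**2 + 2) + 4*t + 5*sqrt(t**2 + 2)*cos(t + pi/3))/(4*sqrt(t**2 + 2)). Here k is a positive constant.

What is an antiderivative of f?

Any candidate F(t) must reproduce f(t) exactly when differentiated.
Check: d/dt[2*k*t + sqrt(t**2 + 2) + 5*sin(t + pi/3)/4] = (8*k*sqrt(t**2 + 2) + 4*t + 5*sqrt(t**2 + 2)*cos(t + pi/3))/(4*sqrt(t**2 + 2)) = f(t).

An antiderivative is F(t) = 2*k*t + sqrt(t**2 + 2) + 5*sin(t + pi/3)/4.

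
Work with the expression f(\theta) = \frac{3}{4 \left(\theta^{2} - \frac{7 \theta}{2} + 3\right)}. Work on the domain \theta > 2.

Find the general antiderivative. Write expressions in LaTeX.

Factor the denominator (2 \left(\theta - 2\right) \left(2 \theta - 3\right)) and decompose: f = - \frac{3}{2 \theta - 3} + \frac{3}{2 \left(\theta - 2\right)}; each piece integrates to a log, atan, or power term.
Check: d/d\theta[\frac{3 \left(\log{\left(\theta - 2 \right)} - \log{\left(\theta - \frac{3}{2} \right)}\right)}{2}] = \frac{3}{4 \theta^{2} - 14 \theta + 12}, which equals f(\theta).

F(\theta) = \frac{3 \left(\log{\left(\theta - 2 \right)} - \log{\left(\theta - \frac{3}{2} \right)}\right)}{2} + C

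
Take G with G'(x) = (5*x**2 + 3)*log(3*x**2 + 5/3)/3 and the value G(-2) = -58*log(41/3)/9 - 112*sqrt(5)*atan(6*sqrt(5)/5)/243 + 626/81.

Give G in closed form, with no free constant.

G(x) = -10*x**3/27 - 112*x/81 + (5*x**3/9 + x)*log(3*x**2 + 5/3) + 112*sqrt(5)*atan(3*sqrt(5)*x/5)/243 + 2

A first test for any G(x): its x-derivative must equal the given G'(x).
A general antiderivative is -10*x**3/27 - 112*x/81 + (5*x**3/9 + x)*log(3*x**2 + 5/3) + 112*sqrt(5)*atan(3*sqrt(5)*x/5)/243 + C.
The condition gives C = -58*log(41/3)/9 - 112*sqrt(5)*atan(6*sqrt(5)/5)/243 + 626/81 - (-58*log(41/3)/9 - 112*sqrt(5)*atan(6*sqrt(5)/5)/243 + 464/81) = 2.
So G(x) = -10*x**3/27 - 112*x/81 + (5*x**3/9 + x)*log(3*x**2 + 5/3) + 112*sqrt(5)*atan(3*sqrt(5)*x/5)/243 + 2.
Check: d/dx[-10*x**3/27 - 112*x/81 + (5*x**3/9 + x)*log(3*x**2 + 5/3) + 112*sqrt(5)*atan(3*sqrt(5)*x/5)/243 + 2] = 5*x**2*log(3*x**2 + 5/3)/3 + log(3*x**2 + 5/3), which equals G'(x).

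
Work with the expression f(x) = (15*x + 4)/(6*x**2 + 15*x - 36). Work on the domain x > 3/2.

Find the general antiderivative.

The denominator factors as 3*(x + 4)*(2*x - 3); partial fractions split f into directly integrable pieces: 53/(33*(2*x - 3)) + 56/(33*(x + 4)).
Check: d/dx[53*log(x - 3/2)/66 + 56*log(x + 4)/33] = (15*x + 4)/(6*x**2 + 15*x - 36) = f(x).

F(x) = 53*log(x - 3/2)/66 + 56*log(x + 4)/33 + C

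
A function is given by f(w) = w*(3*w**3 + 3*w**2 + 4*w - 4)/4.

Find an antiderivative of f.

An antiderivative is F(w) = 3*w**5/20 + 3*w**4/16 + w**3/3 - w**2/2.

A first test for any F(w): its w-derivative must equal f(w) identically.
Check: d/dw[3*w**5/20 + 3*w**4/16 + w**3/3 - w**2/2] = 3*w**4/4 + 3*w**3/4 + w**2 - w, which equals f(w).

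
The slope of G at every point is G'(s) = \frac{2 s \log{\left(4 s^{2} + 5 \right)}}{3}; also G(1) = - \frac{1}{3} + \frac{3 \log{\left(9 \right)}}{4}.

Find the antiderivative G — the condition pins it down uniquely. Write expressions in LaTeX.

For G(s) to be correct, d/ds[G] must agree with the stated G'(s) identically.
A general antiderivative is \frac{s^{2} \log{\left(4 s^{2} + 5 \right)}}{3} - \frac{s^{2}}{3} + \frac{5 \log{\left(4 s^{2} + 5 \right)}}{12} + C.
The condition gives C = - \frac{1}{3} + \frac{3 \log{\left(9 \right)}}{4} - (- \frac{1}{3} + \frac{3 \log{\left(9 \right)}}{4}) = 0.
So G(s) = \frac{4 s^{2} \log{\left(4 s^{2} + 5 \right)} - 4 s^{2} + 5 \log{\left(4 s^{2} + 5 \right)}}{12}.
Check: d/ds[\frac{4 s^{2} \log{\left(4 s^{2} + 5 \right)} - 4 s^{2} + 5 \log{\left(4 s^{2} + 5 \right)}}{12}] = \frac{2 s \log{\left(4 s^{2} + 5 \right)}}{3} = G'(s).

G(s) = \frac{4 s^{2} \log{\left(4 s^{2} + 5 \right)} - 4 s^{2} + 5 \log{\left(4 s^{2} + 5 \right)}}{12}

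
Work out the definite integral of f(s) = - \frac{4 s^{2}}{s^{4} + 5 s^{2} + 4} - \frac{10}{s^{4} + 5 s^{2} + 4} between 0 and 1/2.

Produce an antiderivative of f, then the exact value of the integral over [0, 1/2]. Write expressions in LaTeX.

The integrand splits into summands that can be handled one at a time.
F(s) = - \operatorname{atan}{\left(\frac{s}{2} \right)} - 2 \operatorname{atan}{\left(s \right)} is an antiderivative of f.
Check: d/ds[- \operatorname{atan}{\left(\frac{s}{2} \right)} - 2 \operatorname{atan}{\left(s \right)}] = \frac{- 4 s^{2} - 10}{s^{4} + 5 s^{2} + 4}, which equals f(s).
F(1/2) = - 2 \operatorname{atan}{\left(\frac{1}{2} \right)} - \operatorname{atan}{\left(\frac{1}{4} \right)}; F(0) = 0.
Integral = F(1/2) - F(0) = - 2 \operatorname{atan}{\left(\frac{1}{2} \right)} - \operatorname{atan}{\left(\frac{1}{4} \right)}.

Antiderivative: F(s) = - \operatorname{atan}{\left(\frac{s}{2} \right)} - 2 \operatorname{atan}{\left(s \right)}; value = - 2 \operatorname{atan}{\left(\frac{1}{2} \right)} - \operatorname{atan}{\left(\frac{1}{4} \right)}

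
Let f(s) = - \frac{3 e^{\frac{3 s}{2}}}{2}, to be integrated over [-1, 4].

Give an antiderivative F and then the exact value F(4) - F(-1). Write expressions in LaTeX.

Antiderivative: F(s) = - e^{\frac{3 s}{2}}; value = - e^{6} + e^{- \frac{3}{2}}

Any candidate F(s) must reproduce f(s) exactly when differentiated.
F(s) = - e^{\frac{3 s}{2}} is an antiderivative of f.
Check: d/ds[- e^{\frac{3 s}{2}}] = - \frac{3 e^{\frac{3 s}{2}}}{2} = f(s).
F(4) = - e^{6}; F(-1) = - \frac{1}{e^{\frac{3}{2}}}.
Integral = F(4) - F(-1) = - e^{6} + e^{- \frac{3}{2}}.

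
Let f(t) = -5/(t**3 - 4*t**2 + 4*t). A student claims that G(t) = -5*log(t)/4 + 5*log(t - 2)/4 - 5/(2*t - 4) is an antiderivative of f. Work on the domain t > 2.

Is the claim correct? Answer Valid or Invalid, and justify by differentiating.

Invalid: d/dt[G] - f = 5/(t**2 - 4*t + 4), which is not 0.

d/dt[G] = (5*t - 5)/(t**3 - 4*t**2 + 4*t)
d/dt[G] - f(t) = 5/(t**2 - 4*t + 4) != 0.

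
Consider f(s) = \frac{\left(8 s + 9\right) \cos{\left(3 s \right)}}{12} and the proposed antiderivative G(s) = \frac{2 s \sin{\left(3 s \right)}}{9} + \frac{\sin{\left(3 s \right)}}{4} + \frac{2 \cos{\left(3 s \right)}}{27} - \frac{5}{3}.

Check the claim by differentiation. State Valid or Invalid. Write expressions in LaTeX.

d/ds[G] = \frac{2 s \cos{\left(3 s \right)}}{3} + \frac{3 \cos{\left(3 s \right)}}{4}
This equals f(s) exactly, so the claim holds.

Valid - differentiating G returns exactly f.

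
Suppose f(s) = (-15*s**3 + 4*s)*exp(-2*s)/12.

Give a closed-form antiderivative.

Recognize the product-rule pattern: f = u'v + uv' with u = 5*s**3/8 + 15*s**2/16 + 37*s/48 + 37/96, v = exp(-2*s), so integration by parts undoes it.
Check: d/ds[(60*s**3 + 90*s**2 + 74*s + 37)*exp(-2*s)/96] = (-15*s**3 + 4*s)*exp(-2*s)/12 = f(s).

An antiderivative is F(s) = (60*s**3 + 90*s**2 + 74*s + 37)*exp(-2*s)/96.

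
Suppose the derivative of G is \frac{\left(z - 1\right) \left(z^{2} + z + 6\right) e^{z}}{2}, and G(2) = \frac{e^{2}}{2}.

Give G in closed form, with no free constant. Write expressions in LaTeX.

G(z) = \frac{\left(z^{3} - 3 z^{2} + 11 z - 17\right) e^{z}}{2}

G'(z) has the shape u'v + uv' for u = \frac{z^{3}}{2} - \frac{3 z^{2}}{2} + \frac{11 z}{2} - \frac{17}{2} and v = e^{z} — it is the derivative of the product u*v.
A general antiderivative is \frac{\left(z^{3} - 3 z^{2} + 11 z - 17\right) e^{z}}{2} + C.
The condition gives C = \frac{e^{2}}{2} - (\frac{e^{2}}{2}) = 0.
So G(z) = \frac{\left(z^{3} - 3 z^{2} + 11 z - 17\right) e^{z}}{2}.
Check: d/dz[\frac{\left(z^{3} - 3 z^{2} + 11 z - 17\right) e^{z}}{2}] = \frac{z^{3} e^{z}}{2} + \frac{5 z e^{z}}{2} - 3 e^{z}, which equals G'(z).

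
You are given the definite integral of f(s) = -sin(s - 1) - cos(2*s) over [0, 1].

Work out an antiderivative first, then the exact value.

Antiderivative: F(s) = -sin(2*s)/2 + cos(s - 1); value = -cos(1) - sin(2)/2 + 1

Integrate term by term and add the pieces.
F(s) = -sin(2*s)/2 + cos(s - 1) is an antiderivative of f.
Check: d/ds[-sin(2*s)/2 + cos(s - 1)] = -sin(s - 1) - cos(2*s) = f(s).
F(1) = 1 - sin(2)/2; F(0) = cos(1).
Integral = F(1) - F(0) = -cos(1) - sin(2)/2 + 1.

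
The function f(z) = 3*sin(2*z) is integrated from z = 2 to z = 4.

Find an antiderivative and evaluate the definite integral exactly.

Antiderivative: F(z) = -3*cos(2*z)/2; value = 3*cos(4)/2 - 3*cos(8)/2

A candidate is checked by its d/dz: the result must match f(z).
F(z) = -3*cos(2*z)/2 is an antiderivative of f.
Check: d/dz[-3*cos(2*z)/2] = 3*sin(2*z) = f(z).
F(4) = -3*cos(8)/2; F(2) = -3*cos(4)/2.
Integral = F(4) - F(2) = 3*cos(4)/2 - 3*cos(8)/2.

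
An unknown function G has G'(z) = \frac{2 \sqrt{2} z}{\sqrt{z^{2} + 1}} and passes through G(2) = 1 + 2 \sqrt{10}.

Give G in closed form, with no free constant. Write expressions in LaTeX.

The substitution u = \frac{z^{2}}{2} + \frac{1}{2} works: G'(z) is exactly (dG/du)*(du/dz) for that inner function.
A general antiderivative is 4 \sqrt{\frac{z^{2}}{2} + \frac{1}{2}} + C.
The condition gives C = 1 + 2 \sqrt{10} - (2 \sqrt{10}) = 1.
So G(z) = 4 \sqrt{\frac{z^{2}}{2} + \frac{1}{2}} + 1.
Check: d/dz[4 \sqrt{\frac{z^{2}}{2} + \frac{1}{2}} + 1] = \frac{2 \sqrt{2} z}{\sqrt{z^{2} + 1}} = G'(z).

G(z) = 4 \sqrt{\frac{z^{2}}{2} + \frac{1}{2}} + 1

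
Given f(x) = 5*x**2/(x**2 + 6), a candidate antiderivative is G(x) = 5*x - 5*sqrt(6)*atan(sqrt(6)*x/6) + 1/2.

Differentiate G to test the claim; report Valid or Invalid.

d/dx[G] = 5*x**2/(x**2 + 6)
This equals f(x) exactly, so the claim holds.

Valid - the claim checks out under differentiation.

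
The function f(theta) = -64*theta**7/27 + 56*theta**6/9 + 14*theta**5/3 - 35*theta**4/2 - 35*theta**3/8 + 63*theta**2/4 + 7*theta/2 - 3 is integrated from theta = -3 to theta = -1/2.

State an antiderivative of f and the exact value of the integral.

The substitution u = -2*theta**2/3 + theta/2 + 1 works: f is exactly (dF/du)*(du/dtheta) for that inner function.
F(theta) = -3*(-2*theta**2/3 + theta/2 + 1)**4/2 is an antiderivative of f.
Check: d/dtheta[-3*(-2*theta**2/3 + theta/2 + 1)**4/2] = -64*theta**7/27 + 56*theta**6/9 + 14*theta**5/3 - 35*theta**4/2 - 35*theta**3/8 + 63*theta**2/4 + 7*theta/2 - 3 = f(theta).
F(-1/2) = -2401/13824; F(-3) = -85683/32.
Integral = F(-1/2) - F(-3) = 37012655/13824.

Antiderivative: F(theta) = -3*(-2*theta**2/3 + theta/2 + 1)**4/2; value = 37012655/13824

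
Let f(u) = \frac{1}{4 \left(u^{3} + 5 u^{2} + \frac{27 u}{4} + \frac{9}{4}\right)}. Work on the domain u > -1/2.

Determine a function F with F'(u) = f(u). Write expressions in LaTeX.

An antiderivative is F(u) = \frac{3 \log{\left(u + \frac{1}{2} \right)} - 5 \log{\left(u + \frac{3}{2} \right)} + 2 \log{\left(u + 3 \right)}}{30}.

Factor the denominator (\left(u + 3\right) \left(2 u + 1\right) \left(2 u + 3\right)) and decompose: f = - \frac{1}{3 \left(2 u + 3\right)} + \frac{1}{5 \left(2 u + 1\right)} + \frac{1}{15 \left(u + 3\right)}; each piece integrates to a log, atan, or power term.
Check: d/du[\frac{3 \log{\left(u + \frac{1}{2} \right)} - 5 \log{\left(u + \frac{3}{2} \right)} + 2 \log{\left(u + 3 \right)}}{30}] = \frac{1}{4 u^{3} + 20 u^{2} + 27 u + 9}, which equals f(u).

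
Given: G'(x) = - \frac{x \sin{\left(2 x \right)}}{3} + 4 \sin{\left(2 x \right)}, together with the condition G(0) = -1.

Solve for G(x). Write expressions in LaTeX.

Integrate term by term and add the pieces.
A general antiderivative is \frac{x \cos{\left(2 x \right)}}{6} - \frac{\sin{\left(2 x \right)}}{12} - 2 \cos{\left(2 x \right)} + C.
The condition gives C = -1 - (-2) = 1.
So G(x) = \frac{x \cos{\left(2 x \right)}}{6} - \frac{\sin{\left(2 x \right)}}{12} - 2 \cos{\left(2 x \right)} + 1.
Check: d/dx[\frac{x \cos{\left(2 x \right)}}{6} - \frac{\sin{\left(2 x \right)}}{12} - 2 \cos{\left(2 x \right)} + 1] = - \frac{x \sin{\left(2 x \right)}}{3} + 4 \sin{\left(2 x \right)} = G'(x).

G(x) = \frac{x \cos{\left(2 x \right)}}{6} - \frac{\sin{\left(2 x \right)}}{12} - 2 \cos{\left(2 x \right)} + 1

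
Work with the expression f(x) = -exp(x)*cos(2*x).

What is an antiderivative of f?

For F(x) to be correct the identity F'(x) - f(x) = 0 must hold.
Check: d/dx[-2*exp(x)*sin(2*x)/5 - exp(x)*cos(2*x)/5] = -exp(x)*cos(2*x) = f(x).

An antiderivative is F(x) = -2*exp(x)*sin(2*x)/5 - exp(x)*cos(2*x)/5.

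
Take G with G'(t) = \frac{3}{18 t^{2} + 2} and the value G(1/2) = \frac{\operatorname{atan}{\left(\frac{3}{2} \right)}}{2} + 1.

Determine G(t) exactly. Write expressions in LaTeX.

G(t) = \frac{\operatorname{atan}{\left(3 t \right)} + 2}{2}

The proposed G(t) is checked by its d/dt: the result must match the given G'(t).
A general antiderivative is \frac{\operatorname{atan}{\left(3 t \right)}}{2} + C.
The condition gives C = \frac{\operatorname{atan}{\left(\frac{3}{2} \right)}}{2} + 1 - (\frac{\operatorname{atan}{\left(\frac{3}{2} \right)}}{2}) = 1.
So G(t) = \frac{\operatorname{atan}{\left(3 t \right)} + 2}{2}.
Check: d/dt[\frac{\operatorname{atan}{\left(3 t \right)} + 2}{2}] = \frac{3}{18 t^{2} + 2} = G'(t).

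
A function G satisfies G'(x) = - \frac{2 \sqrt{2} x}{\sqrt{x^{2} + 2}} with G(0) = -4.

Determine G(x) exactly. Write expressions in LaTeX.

G(x) = - 2 \sqrt{2} \sqrt{x^{2} + 2}

The substitution u = \frac{x^{2}}{2} + 1 works: G'(x) is exactly (dG/du)*(du/dx) for that inner function.
A general antiderivative is - 4 \sqrt{\frac{x^{2}}{2} + 1} + C.
The condition gives C = -4 - (-4) = 0.
So G(x) = - 2 \sqrt{2} \sqrt{x^{2} + 2}.
Check: d/dx[- 2 \sqrt{2} \sqrt{x^{2} + 2}] = - \frac{2 \sqrt{2} x}{\sqrt{x^{2} + 2}} = G'(x).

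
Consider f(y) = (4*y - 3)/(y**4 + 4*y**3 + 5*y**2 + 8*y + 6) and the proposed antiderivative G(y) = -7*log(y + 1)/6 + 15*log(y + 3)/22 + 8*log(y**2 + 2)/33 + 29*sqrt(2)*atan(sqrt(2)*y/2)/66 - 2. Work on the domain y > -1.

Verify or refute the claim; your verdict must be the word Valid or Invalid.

Valid. The derivative of G reproduces f.

d/dy[G] = (4*y - 3)/(y**4 + 4*y**3 + 5*y**2 + 8*y + 6)
This equals f(y) exactly, so the claim holds.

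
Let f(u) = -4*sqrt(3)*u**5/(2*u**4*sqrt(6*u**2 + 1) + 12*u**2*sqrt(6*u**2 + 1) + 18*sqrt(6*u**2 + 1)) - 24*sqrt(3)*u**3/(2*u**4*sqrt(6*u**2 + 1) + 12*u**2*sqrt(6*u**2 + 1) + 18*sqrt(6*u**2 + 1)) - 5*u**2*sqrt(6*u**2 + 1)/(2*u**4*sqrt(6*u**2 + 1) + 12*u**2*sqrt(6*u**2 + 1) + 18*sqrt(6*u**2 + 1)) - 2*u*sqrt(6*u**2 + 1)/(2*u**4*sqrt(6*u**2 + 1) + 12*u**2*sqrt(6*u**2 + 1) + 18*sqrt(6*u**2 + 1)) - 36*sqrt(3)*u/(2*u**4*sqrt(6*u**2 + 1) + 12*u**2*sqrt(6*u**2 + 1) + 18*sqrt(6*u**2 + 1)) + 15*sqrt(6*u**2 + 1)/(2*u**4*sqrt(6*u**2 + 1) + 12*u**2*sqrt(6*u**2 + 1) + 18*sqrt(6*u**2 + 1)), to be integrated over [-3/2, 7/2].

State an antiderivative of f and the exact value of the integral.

Antiderivative: F(u) = -(2*sqrt(3)*u**2*sqrt(6*u**2 + 1) - 15*u + 6*sqrt(3)*sqrt(6*u**2 + 1) - 3)/(6*(u**2 + 3)); value = -sqrt(894)/6 + 1570/1281 + sqrt(174)/6

The integrand splits into summands that can be handled one at a time.
F(u) = -(2*sqrt(3)*u**2*sqrt(6*u**2 + 1) - 15*u + 6*sqrt(3)*sqrt(6*u**2 + 1) - 3)/(6*(u**2 + 3)) is an antiderivative of f.
Check: d/du[-(2*sqrt(3)*u**2*sqrt(6*u**2 + 1) - 15*u + 6*sqrt(3)*sqrt(6*u**2 + 1) - 3)/(6*(u**2 + 3))] = (-4*sqrt(3)*u**5 - 24*sqrt(3)*u**3 - 5*u**2*sqrt(6*u**2 + 1) - 2*u*sqrt(6*u**2 + 1) - 36*sqrt(3)*u + 15*sqrt(6*u**2 + 1))/(2*u**4*sqrt(6*u**2 + 1) + 12*u**2*sqrt(6*u**2 + 1) + 18*sqrt(6*u**2 + 1)), which equals f(u).
F(7/2) = 37/61 - sqrt(894)/6; F(-3/2) = -sqrt(174)/6 - 13/21.
Integral = F(7/2) - F(-3/2) = -sqrt(894)/6 + 1570/1281 + sqrt(174)/6.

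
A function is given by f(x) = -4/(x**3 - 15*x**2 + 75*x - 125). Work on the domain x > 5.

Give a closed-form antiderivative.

An antiderivative is F(x) = 2/(x**2 - 10*x + 25).

Check any antiderivative F(x) by computing F'(x) and comparing it with f(x).
Check: d/dx[2/(x**2 - 10*x + 25)] = -4/(x**3 - 15*x**2 + 75*x - 125) = f(x).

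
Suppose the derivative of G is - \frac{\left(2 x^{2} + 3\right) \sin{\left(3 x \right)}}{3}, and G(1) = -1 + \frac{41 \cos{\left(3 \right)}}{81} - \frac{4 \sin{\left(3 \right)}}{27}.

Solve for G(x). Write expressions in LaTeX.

For G(x) to be correct, d/dx[G] must agree with the stated G'(x) identically.
A general antiderivative is \frac{2 x^{2} \cos{\left(3 x \right)}}{9} - \frac{4 x \sin{\left(3 x \right)}}{27} + \frac{23 \cos{\left(3 x \right)}}{81} + C.
The condition gives C = -1 + \frac{41 \cos{\left(3 \right)}}{81} - \frac{4 \sin{\left(3 \right)}}{27} - (\frac{41 \cos{\left(3 \right)}}{81} - \frac{4 \sin{\left(3 \right)}}{27}) = -1.
So G(x) = \frac{2 x^{2} \cos{\left(3 x \right)}}{9} - \frac{4 x \sin{\left(3 x \right)}}{27} + \frac{23 \cos{\left(3 x \right)}}{81} - 1.
Check: d/dx[\frac{2 x^{2} \cos{\left(3 x \right)}}{9} - \frac{4 x \sin{\left(3 x \right)}}{27} + \frac{23 \cos{\left(3 x \right)}}{81} - 1] = - \frac{2 x^{2} \sin{\left(3 x \right)}}{3} - \sin{\left(3 x \right)}, which equals G'(x).

G(x) = \frac{2 x^{2} \cos{\left(3 x \right)}}{9} - \frac{4 x \sin{\left(3 x \right)}}{27} + \frac{23 \cos{\left(3 x \right)}}{81} - 1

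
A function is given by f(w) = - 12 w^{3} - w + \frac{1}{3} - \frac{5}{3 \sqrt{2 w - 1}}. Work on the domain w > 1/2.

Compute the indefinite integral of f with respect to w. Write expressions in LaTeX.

F(w) = - \frac{18 w^{4} + 3 w^{2} - 2 w + 10 \sqrt{2 w - 1} + 3}{6} + C

The integrand splits into summands that can be handled one at a time.
Check: d/dw[- \frac{18 w^{4} + 3 w^{2} - 2 w + 10 \sqrt{2 w - 1} + 3}{6}] = \frac{- 36 w^{3} \sqrt{2 w - 1} - 3 w \sqrt{2 w - 1} + \sqrt{2 w - 1} - 5}{3 \sqrt{2 w - 1}}, which equals f(w).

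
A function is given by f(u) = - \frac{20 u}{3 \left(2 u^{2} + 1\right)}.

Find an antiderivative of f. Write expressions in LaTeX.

An antiderivative is F(u) = - \frac{5 \log{\left(u^{2} + \frac{1}{2} \right)}}{3}.

f matches the chain-rule pattern g'(h)*h' with inner function h(u) = u^{2} + \frac{1}{2}; substituting w = h(u) collapses the integral.
Check: d/du[- \frac{5 \log{\left(u^{2} + \frac{1}{2} \right)}}{3}] = - \frac{20 u}{6 u^{2} + 3}, which equals f(u).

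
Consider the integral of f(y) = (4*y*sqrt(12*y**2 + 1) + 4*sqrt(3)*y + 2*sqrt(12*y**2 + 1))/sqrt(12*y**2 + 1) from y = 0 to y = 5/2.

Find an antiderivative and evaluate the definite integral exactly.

Whatever form F(y) takes, F'(y) = f(y) is non-negotiable.
F(y) = 2*y**2 + 2*y + sqrt(4*y**2 + 1/3) is an antiderivative of f.
Check: d/dy[2*y**2 + 2*y + sqrt(4*y**2 + 1/3)] = (4*y*sqrt(12*y**2 + 1) + 4*sqrt(3)*y + 2*sqrt(12*y**2 + 1))/sqrt(12*y**2 + 1) = f(y).
F(5/2) = 2*sqrt(57)/3 + 35/2; F(0) = sqrt(3)/3.
Integral = F(5/2) - F(0) = -sqrt(3)/3 + 2*sqrt(57)/3 + 35/2.

Antiderivative: F(y) = 2*y**2 + 2*y + sqrt(4*y**2 + 1/3); value = -sqrt(3)/3 + 2*sqrt(57)/3 + 35/2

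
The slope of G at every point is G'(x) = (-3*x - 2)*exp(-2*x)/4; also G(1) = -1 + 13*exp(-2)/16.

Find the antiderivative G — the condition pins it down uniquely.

Recognize the product-rule pattern: G'(x) = u'v + uv' with u = 3*x/8 + 7/16, v = exp(-2*x), so integration by parts undoes it.
A general antiderivative is (6*x + 7)*exp(-2*x)/16 + C.
The condition gives C = -1 + 13*exp(-2)/16 - (13*exp(-2)/16) = -1.
So G(x) = 3*x*exp(-2*x)/8 - 1 + 7*exp(-2*x)/16.
Check: d/dx[3*x*exp(-2*x)/8 - 1 + 7*exp(-2*x)/16] = (-3*x - 2)*exp(-2*x)/4 = G'(x).

G(x) = 3*x*exp(-2*x)/8 - 1 + 7*exp(-2*x)/16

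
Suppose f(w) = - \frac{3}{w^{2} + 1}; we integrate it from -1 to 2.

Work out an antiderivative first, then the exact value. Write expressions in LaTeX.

Antiderivative: F(w) = - 3 \operatorname{atan}{\left(w \right)}; value = - 3 \operatorname{atan}{\left(2 \right)} - \frac{3 \pi}{4}

Recover f(w) by differentiating a candidate F(w); any mismatch rules it out.
F(w) = - 3 \operatorname{atan}{\left(w \right)} is an antiderivative of f.
Check: d/dw[- 3 \operatorname{atan}{\left(w \right)}] = - \frac{3}{w^{2} + 1} = f(w).
F(2) = - 3 \operatorname{atan}{\left(2 \right)}; F(-1) = \frac{3 \pi}{4}.
Integral = F(2) - F(-1) = - 3 \operatorname{atan}{\left(2 \right)} - \frac{3 \pi}{4}.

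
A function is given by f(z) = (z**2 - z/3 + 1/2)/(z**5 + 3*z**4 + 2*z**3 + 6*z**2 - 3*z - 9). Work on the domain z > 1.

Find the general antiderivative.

F(z) = 7*log(z - 1)/192 - 11*log(z + 1)/96 + 7*log(z + 3)/64 - log(z**2 + 3)/64 + 17*sqrt(3)*atan(sqrt(3)*z/3)/288 + C

The denominator factors as 6*(z - 1)*(z + 1)*(z + 3)*(z**2 + 3); partial fractions split f into directly integrable pieces: -(3*z - 17)/(96*(z**2 + 3)) + 7/(64*(z + 3)) - 11/(96*(z + 1)) + 7/(192*(z - 1)).
Check: d/dz[7*log(z - 1)/192 - 11*log(z + 1)/96 + 7*log(z + 3)/64 - log(z**2 + 3)/64 + 17*sqrt(3)*atan(sqrt(3)*z/3)/288] = (6*z**2 - 2*z + 3)/(6*z**5 + 18*z**4 + 12*z**3 + 36*z**2 - 18*z - 54), which equals f(z).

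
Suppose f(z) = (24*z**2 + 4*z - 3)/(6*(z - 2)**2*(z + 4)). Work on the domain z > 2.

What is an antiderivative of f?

The denominator factors as 6*(z - 2)**2*(z + 4); partial fractions split f into directly integrable pieces: 365/(216*(z + 4)) + 499/(216*(z - 2)) + 101/(36*(z - 2)**2).
Check: d/dz[499*log(z - 2)/216 + 365*log(z + 4)/216 - 101/(36*z - 72)] = (24*z**2 + 4*z - 3)/(6*z**3 - 72*z + 96), which equals f(z).

An antiderivative is F(z) = 499*log(z - 2)/216 + 365*log(z + 4)/216 - 101/(36*z - 72).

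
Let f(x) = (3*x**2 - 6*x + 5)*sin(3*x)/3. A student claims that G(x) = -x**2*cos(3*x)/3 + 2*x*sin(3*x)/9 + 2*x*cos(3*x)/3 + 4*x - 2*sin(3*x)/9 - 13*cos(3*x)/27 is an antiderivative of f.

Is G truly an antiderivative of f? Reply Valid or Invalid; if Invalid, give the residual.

Invalid: d/dx[G] - f = 4, which is not 0.

d/dx[G] = x**2*sin(3*x) - 2*x*sin(3*x) + 5*sin(3*x)/3 + 4
d/dx[G] - f(x) = 4 != 0.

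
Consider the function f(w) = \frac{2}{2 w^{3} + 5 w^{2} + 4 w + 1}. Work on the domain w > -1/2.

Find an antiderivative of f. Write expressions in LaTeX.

An antiderivative is F(w) = 4 \log{\left(w + \frac{1}{2} \right)} - 4 \log{\left(w + 1 \right)} + \frac{2}{w + 1}.

The denominator factors as \left(w + 1\right)^{2} \left(2 w + 1\right); partial fractions split f into directly integrable pieces: \frac{8}{2 w + 1} - \frac{4}{w + 1} - \frac{2}{\left(w + 1\right)^{2}}.
Check: d/dw[4 \log{\left(w + \frac{1}{2} \right)} - 4 \log{\left(w + 1 \right)} + \frac{2}{w + 1}] = \frac{2}{2 w^{3} + 5 w^{2} + 4 w + 1} = f(w).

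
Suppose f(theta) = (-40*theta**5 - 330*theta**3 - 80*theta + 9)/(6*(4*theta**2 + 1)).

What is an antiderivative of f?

Any candidate F(theta) must reproduce f(theta) exactly when differentiated.
Check: d/dtheta[-5*theta**4/12 - 20*theta**2/3 + 3*atan(2*theta)/4] = (-40*theta**5 - 330*theta**3 - 80*theta + 9)/(24*theta**2 + 6), which equals f(theta).

An antiderivative is F(theta) = -5*theta**4/12 - 20*theta**2/3 + 3*atan(2*theta)/4.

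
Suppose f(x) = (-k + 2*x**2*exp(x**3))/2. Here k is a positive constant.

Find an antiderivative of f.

An antiderivative F(x) passes only if d/dx[F] lands on f(x) exactly.
Check: d/dx[-(3*k*x - 2*exp(x**3))/6] = -k/2 + x**2*exp(x**3), which equals f(x).

An antiderivative is F(x) = -(3*k*x - 2*exp(x**3))/6.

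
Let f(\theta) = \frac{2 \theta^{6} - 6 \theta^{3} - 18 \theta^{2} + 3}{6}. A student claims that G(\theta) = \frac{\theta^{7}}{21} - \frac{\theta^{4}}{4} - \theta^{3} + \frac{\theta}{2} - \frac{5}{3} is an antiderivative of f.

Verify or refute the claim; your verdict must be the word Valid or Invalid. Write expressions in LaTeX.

Valid. The derivative of G reproduces f.

d/d\theta[G] = \frac{\theta^{6}}{3} - \theta^{3} - 3 \theta^{2} + \frac{1}{2}
This equals f(\theta) exactly, so the claim holds.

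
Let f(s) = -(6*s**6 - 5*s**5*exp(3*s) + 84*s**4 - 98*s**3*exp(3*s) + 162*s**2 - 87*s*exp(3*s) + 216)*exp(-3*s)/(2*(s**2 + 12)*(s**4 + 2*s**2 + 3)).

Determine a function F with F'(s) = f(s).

An antiderivative is F(s) = (-3*exp(3*s)*log(s**2/2 + 6) + 4*exp(3*s)*log(s**4 + 2*s**2 + 3) + 4)*exp(-3*s)/4.

Recover f(s) by differentiating a candidate F(s); any mismatch rules it out.
Check: d/ds[(-3*exp(3*s)*log(s**2/2 + 6) + 4*exp(3*s)*log(s**4 + 2*s**2 + 3) + 4)*exp(-3*s)/4] = (-6*s**6 + 5*s**5*exp(3*s) - 84*s**4 + 98*s**3*exp(3*s) - 162*s**2 + 87*s*exp(3*s) - 216)/(2*s**6*exp(3*s) + 28*s**4*exp(3*s) + 54*s**2*exp(3*s) + 72*exp(3*s)), which equals f(s).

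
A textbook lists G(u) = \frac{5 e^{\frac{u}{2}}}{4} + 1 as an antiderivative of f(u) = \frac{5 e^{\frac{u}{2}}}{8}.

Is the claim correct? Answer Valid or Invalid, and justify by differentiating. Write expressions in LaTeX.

d/du[G] = \frac{5 e^{\frac{u}{2}}}{8}
This equals f(u) exactly, so the claim holds.

Valid - the claim checks out under differentiation.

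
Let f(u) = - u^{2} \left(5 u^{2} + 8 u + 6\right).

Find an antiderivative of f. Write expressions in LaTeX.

An antiderivative is F(u) = - u^{5} - 2 u^{4} - 2 u^{3}.

A candidate is checked by its d/du: the result must match f(u).
Check: d/du[- u^{5} - 2 u^{4} - 2 u^{3}] = - 5 u^{4} - 8 u^{3} - 6 u^{2}, which equals f(u).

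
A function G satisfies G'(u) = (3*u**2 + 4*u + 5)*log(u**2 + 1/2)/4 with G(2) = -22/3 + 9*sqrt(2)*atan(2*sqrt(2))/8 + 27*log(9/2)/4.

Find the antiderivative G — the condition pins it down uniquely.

Whatever form G(u) takes, its d/du must return the stated G'(u).
A general antiderivative is -u**3/6 - u**2/2 - 9*u/4 + (u**3/4 + u**2/2 + 5*u/4)*log(u**2 + 1/2) + log(u**2 + 1/2)/4 + 9*sqrt(2)*atan(sqrt(2)*u)/8 + C.
The condition gives C = -22/3 + 9*sqrt(2)*atan(2*sqrt(2))/8 + 27*log(9/2)/4 - (-47/6 + 9*sqrt(2)*atan(2*sqrt(2))/8 + 27*log(9/2)/4) = 1/2.
So G(u) = (6*u**3*log(u**2 + 1/2) - 4*u**3 + 12*u**2*log(u**2 + 1/2) - 12*u**2 + 30*u*log(u**2 + 1/2) - 54*u + 6*log(u**2 + 1/2) + 27*sqrt(2)*atan(sqrt(2)*u) + 12)/24.
Check: d/du[(6*u**3*log(u**2 + 1/2) - 4*u**3 + 12*u**2*log(u**2 + 1/2) - 12*u**2 + 30*u*log(u**2 + 1/2) - 54*u + 6*log(u**2 + 1/2) + 27*sqrt(2)*atan(sqrt(2)*u) + 12)/24] = 3*u**2*log(u**2 + 1/2)/4 + u*log(u**2 + 1/2) + 5*log(u**2 + 1/2)/4, which equals G'(u).

G(u) = (6*u**3*log(u**2 + 1/2) - 4*u**3 + 12*u**2*log(u**2 + 1/2) - 12*u**2 + 30*u*log(u**2 + 1/2) - 54*u + 6*log(u**2 + 1/2) + 27*sqrt(2)*atan(sqrt(2)*u) + 12)/24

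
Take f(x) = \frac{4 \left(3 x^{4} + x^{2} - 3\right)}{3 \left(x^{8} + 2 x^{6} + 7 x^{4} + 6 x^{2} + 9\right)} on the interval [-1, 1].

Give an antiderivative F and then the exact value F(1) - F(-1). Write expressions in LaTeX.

Antiderivative: F(x) = - \frac{4 x}{3 x^{4} + 3 x^{2} + 9}; value = - \frac{8}{15}

Recognize the product-rule pattern: f = u'v + uv' with u = - \frac{4 x}{3}, v = \frac{1}{x^{4} + x^{2} + 3}, so integration by parts undoes it.
F(x) = - \frac{4 x}{3 x^{4} + 3 x^{2} + 9} is an antiderivative of f.
Check: d/dx[- \frac{4 x}{3 x^{4} + 3 x^{2} + 9}] = \frac{12 x^{4} + 4 x^{2} - 12}{3 x^{8} + 6 x^{6} + 21 x^{4} + 18 x^{2} + 27}, which equals f(x).
F(1) = - \frac{4}{15}; F(-1) = \frac{4}{15}.
Integral = F(1) - F(-1) = - \frac{8}{15}.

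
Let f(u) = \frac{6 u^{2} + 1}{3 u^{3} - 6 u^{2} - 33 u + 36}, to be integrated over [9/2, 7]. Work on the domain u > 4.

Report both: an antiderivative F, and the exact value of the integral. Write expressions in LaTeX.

Factor the denominator (3 \left(u - 4\right) \left(u - 1\right) \left(u + 3\right)) and decompose: f = \frac{55}{84 \left(u + 3\right)} - \frac{7}{36 \left(u - 1\right)} + \frac{97}{63 \left(u - 4\right)}; each piece integrates to a log, atan, or power term.
F(u) = \frac{97 \log{\left(u - 4 \right)}}{63} - \frac{7 \log{\left(u - 1 \right)}}{36} + \frac{55 \log{\left(u + 3 \right)}}{84} is an antiderivative of f.
Check: d/du[\frac{97 \log{\left(u - 4 \right)}}{63} - \frac{7 \log{\left(u - 1 \right)}}{36} + \frac{55 \log{\left(u + 3 \right)}}{84}] = \frac{6 u^{2} + 1}{3 u^{3} - 6 u^{2} - 33 u + 36} = f(u).
F(7) = - \frac{7 \log{\left(6 \right)}}{36} + \frac{55 \log{\left(10 \right)}}{84} + \frac{97 \log{\left(3 \right)}}{63}; F(9/2) = - \frac{97 \log{\left(2 \right)}}{63} - \frac{7 \log{\left(\frac{7}{2} \right)}}{36} + \frac{55 \log{\left(\frac{15}{2} \right)}}{84}.
Integral = F(7) - F(9/2) = - \frac{55 \log{\left(\frac{15}{2} \right)}}{84} - \frac{7 \log{\left(6 \right)}}{36} + \frac{7 \log{\left(\frac{7}{2} \right)}}{36} + \frac{97 \log{\left(2 \right)}}{63} + \frac{55 \log{\left(10 \right)}}{84} + \frac{97 \log{\left(3 \right)}}{63}.

Antiderivative: F(u) = \frac{97 \log{\left(u - 4 \right)}}{63} - \frac{7 \log{\left(u - 1 \right)}}{36} + \frac{55 \log{\left(u + 3 \right)}}{84}; value = - \frac{55 \log{\left(\frac{15}{2} \right)}}{84} - \frac{7 \log{\left(6 \right)}}{36} + \frac{7 \log{\left(\frac{7}{2} \right)}}{36} + \frac{97 \log{\left(2 \right)}}{63} + \frac{55 \log{\left(10 \right)}}{84} + \frac{97 \log{\left(3 \right)}}{63}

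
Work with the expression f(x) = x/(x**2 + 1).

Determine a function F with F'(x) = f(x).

An antiderivative is F(x) = log(x**2 + 1)/2.

f matches the chain-rule pattern g'(h)*h' with inner function h(x) = x**2 + 1; substituting u = h(x) collapses the integral.
Check: d/dx[log(x**2 + 1)/2] = x/(x**2 + 1) = f(x).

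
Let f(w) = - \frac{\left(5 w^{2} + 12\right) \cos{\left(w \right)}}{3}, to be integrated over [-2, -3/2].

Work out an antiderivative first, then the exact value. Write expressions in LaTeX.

An antiderivative F(w) passes only if d/dw[F] lands on f(w) exactly.
F(w) = - \frac{5 w^{2} \sin{\left(w \right)}}{3} - \frac{10 w \cos{\left(w \right)}}{3} - \frac{2 \sin{\left(w \right)}}{3} is an antiderivative of f.
Check: d/dw[- \frac{5 w^{2} \sin{\left(w \right)}}{3} - \frac{10 w \cos{\left(w \right)}}{3} - \frac{2 \sin{\left(w \right)}}{3}] = - \frac{5 w^{2} \cos{\left(w \right)}}{3} - 4 \cos{\left(w \right)}, which equals f(w).
F(-3/2) = 5 \cos{\left(\frac{3}{2} \right)} + \frac{53 \sin{\left(\frac{3}{2} \right)}}{12}; F(-2) = \frac{20 \cos{\left(2 \right)}}{3} + \frac{22 \sin{\left(2 \right)}}{3}.
Integral = F(-3/2) - F(-2) = - \frac{22 \sin{\left(2 \right)}}{3} + 5 \cos{\left(\frac{3}{2} \right)} - \frac{20 \cos{\left(2 \right)}}{3} + \frac{53 \sin{\left(\frac{3}{2} \right)}}{12}.

Antiderivative: F(w) = - \frac{5 w^{2} \sin{\left(w \right)}}{3} - \frac{10 w \cos{\left(w \right)}}{3} - \frac{2 \sin{\left(w \right)}}{3}; value = - \frac{22 \sin{\left(2 \right)}}{3} + 5 \cos{\left(\frac{3}{2} \right)} - \frac{20 \cos{\left(2 \right)}}{3} + \frac{53 \sin{\left(\frac{3}{2} \right)}}{12}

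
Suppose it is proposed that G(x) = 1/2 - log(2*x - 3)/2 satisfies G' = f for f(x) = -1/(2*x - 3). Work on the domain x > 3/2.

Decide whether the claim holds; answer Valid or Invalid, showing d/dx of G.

d/dx[G] = -1/(2*x - 3)
This equals f(x) exactly, so the claim holds.

Valid. The derivative of G reproduces f.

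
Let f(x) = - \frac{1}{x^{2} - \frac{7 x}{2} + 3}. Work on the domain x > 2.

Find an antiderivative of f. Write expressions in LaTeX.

An antiderivative is F(x) = - 2 \log{\left(x - 2 \right)} + 2 \log{\left(x - \frac{3}{2} \right)}.

Factor the denominator (\left(x - 2\right) \left(2 x - 3\right)) and decompose: f = \frac{4}{2 x - 3} - \frac{2}{x - 2}; each piece integrates to a log, atan, or power term.
Check: d/dx[- 2 \log{\left(x - 2 \right)} + 2 \log{\left(x - \frac{3}{2} \right)}] = - \frac{2}{2 x^{2} - 7 x + 6}, which equals f(x).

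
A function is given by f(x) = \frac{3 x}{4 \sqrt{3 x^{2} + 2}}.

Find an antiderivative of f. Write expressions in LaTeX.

f matches the chain-rule pattern g'(h)*h' with inner function h(x) = 3 x^{2} + 2; substituting u = h(x) collapses the integral.
Check: d/dx[\frac{\sqrt{3 x^{2} + 2}}{4}] = \frac{3 x}{4 \sqrt{3 x^{2} + 2}} = f(x).

An antiderivative is F(x) = \frac{\sqrt{3 x^{2} + 2}}{4}.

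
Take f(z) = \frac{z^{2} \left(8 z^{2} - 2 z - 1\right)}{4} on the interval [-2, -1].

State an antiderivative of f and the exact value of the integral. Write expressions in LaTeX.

Check any antiderivative F(z) by computing F'(z) and comparing it with f(z).
F(z) = \frac{2 z^{5}}{5} - \frac{z^{4}}{8} - \frac{z^{3}}{12} is an antiderivative of f.
Check: d/dz[\frac{2 z^{5}}{5} - \frac{z^{4}}{8} - \frac{z^{3}}{12}] = 2 z^{4} - \frac{z^{3}}{2} - \frac{z^{2}}{4}, which equals f(z).
F(-1) = - \frac{53}{120}; F(-2) = - \frac{212}{15}.
Integral = F(-1) - F(-2) = \frac{1643}{120}.

Antiderivative: F(z) = \frac{2 z^{5}}{5} - \frac{z^{4}}{8} - \frac{z^{3}}{12}; value = \frac{1643}{120}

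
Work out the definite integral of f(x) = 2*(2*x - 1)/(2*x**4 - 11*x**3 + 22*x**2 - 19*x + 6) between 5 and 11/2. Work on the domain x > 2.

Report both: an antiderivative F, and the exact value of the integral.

The denominator factors as (x - 2)*(x - 1)**2*(2*x - 3); partial fractions split f into directly integrable pieces: -32/(2*x - 3) + 10/(x - 1) + 2/(x - 1)**2 + 6/(x - 2).
F(x) = 6*log(x - 2) - 16*log(x - 3/2) + 10*log(x - 1) - 2/(x - 1) is an antiderivative of f.
Check: d/dx[6*log(x - 2) - 16*log(x - 3/2) + 10*log(x - 1) - 2/(x - 1)] = (4*x - 2)/(2*x**4 - 11*x**3 + 22*x**2 - 19*x + 6), which equals f(x).
F(11/2) = -16*log(4) - 4/9 + 6*log(7/2) + 10*log(9/2); F(5) = -16*log(7/2) - 1/2 + 6*log(3) + 10*log(4).
Integral = F(11/2) - F(5) = -26*log(4) - 6*log(3) + 1/18 + 10*log(9/2) + 22*log(7/2).

Antiderivative: F(x) = 6*log(x - 2) - 16*log(x - 3/2) + 10*log(x - 1) - 2/(x - 1); value = -26*log(4) - 6*log(3) + 1/18 + 10*log(9/2) + 22*log(7/2)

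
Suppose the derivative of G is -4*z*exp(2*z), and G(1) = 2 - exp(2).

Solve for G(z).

G(z) = -2*z*exp(2*z) + exp(2*z) + 2

Recognize the product-rule pattern: G'(z) = u'v + uv' with u = 1 - 2*z, v = exp(2*z), so integration by parts undoes it.
A general antiderivative is (1 - 2*z)*exp(2*z) + C.
The condition gives C = 2 - exp(2) - (-exp(2)) = 2.
So G(z) = -2*z*exp(2*z) + exp(2*z) + 2.
Check: d/dz[-2*z*exp(2*z) + exp(2*z) + 2] = -4*z*exp(2*z) = G'(z).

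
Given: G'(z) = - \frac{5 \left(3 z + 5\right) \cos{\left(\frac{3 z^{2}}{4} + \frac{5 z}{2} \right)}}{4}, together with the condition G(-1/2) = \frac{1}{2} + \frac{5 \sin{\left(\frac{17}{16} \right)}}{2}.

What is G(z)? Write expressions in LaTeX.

G'(z) matches the chain-rule pattern g'(h)*h' with inner function h(z) = \frac{3 z^{2}}{4} + \frac{5 z}{2}; substituting u = h(z) collapses the integral.
A general antiderivative is - \frac{5 \sin{\left(\frac{3 z^{2}}{4} + \frac{5 z}{2} \right)}}{2} + C.
The condition gives C = \frac{1}{2} + \frac{5 \sin{\left(\frac{17}{16} \right)}}{2} - (\frac{5 \sin{\left(\frac{17}{16} \right)}}{2}) = \frac{1}{2}.
So G(z) = \frac{1 - 5 \sin{\left(\frac{3 z^{2}}{4} + \frac{5 z}{2} \right)}}{2}.
Check: d/dz[\frac{1 - 5 \sin{\left(\frac{3 z^{2}}{4} + \frac{5 z}{2} \right)}}{2}] = - \frac{15 z \cos{\left(\frac{3 z^{2}}{4} + \frac{5 z}{2} \right)}}{4} - \frac{25 \cos{\left(\frac{3 z^{2}}{4} + \frac{5 z}{2} \right)}}{4}, which equals G'(z).

G(z) = \frac{1 - 5 \sin{\left(\frac{3 z^{2}}{4} + \frac{5 z}{2} \right)}}{2}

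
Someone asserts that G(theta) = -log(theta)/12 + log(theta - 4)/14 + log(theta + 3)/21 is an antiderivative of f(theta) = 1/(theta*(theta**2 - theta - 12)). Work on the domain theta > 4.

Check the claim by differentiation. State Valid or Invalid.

Invalid: d/dtheta[G] - f = 1/(28*theta - 112), which is not 0.

d/dtheta[G] = (theta**2 + 3*theta + 28)/(28*theta**3 - 28*theta**2 - 336*theta)
d/dtheta[G] - f(theta) = 1/(28*theta - 112) != 0.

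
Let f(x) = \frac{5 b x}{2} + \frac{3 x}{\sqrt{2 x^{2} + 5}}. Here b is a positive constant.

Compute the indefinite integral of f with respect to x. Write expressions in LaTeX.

F(x) = \frac{5 b x^{2} + 6 \sqrt{2 x^{2} + 5}}{4} + C

Integrate term by term and add the pieces.
Check: d/dx[\frac{5 b x^{2} + 6 \sqrt{2 x^{2} + 5}}{4}] = \frac{5 b x \sqrt{2 x^{2} + 5} + 6 x}{2 \sqrt{2 x^{2} + 5}}, which equals f(x).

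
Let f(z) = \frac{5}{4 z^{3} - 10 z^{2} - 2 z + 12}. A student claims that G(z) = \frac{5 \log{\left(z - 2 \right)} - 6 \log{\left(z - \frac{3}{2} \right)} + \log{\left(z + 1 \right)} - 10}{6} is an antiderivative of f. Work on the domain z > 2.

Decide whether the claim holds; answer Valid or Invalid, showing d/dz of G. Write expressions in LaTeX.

d/dz[G] = \frac{5}{4 z^{3} - 10 z^{2} - 2 z + 12}
This equals f(z) exactly, so the claim holds.

Valid - the claim checks out under differentiation.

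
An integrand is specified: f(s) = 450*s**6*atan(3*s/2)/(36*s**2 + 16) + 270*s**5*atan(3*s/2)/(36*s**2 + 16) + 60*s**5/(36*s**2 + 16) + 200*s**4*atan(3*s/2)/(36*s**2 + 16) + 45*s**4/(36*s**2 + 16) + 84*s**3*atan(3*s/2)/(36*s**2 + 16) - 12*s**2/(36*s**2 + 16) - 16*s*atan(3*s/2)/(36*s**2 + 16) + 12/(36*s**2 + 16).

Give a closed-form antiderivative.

f has the shape u'v + uv' for u = 5*s**5/2 + 15*s**4/8 - s**2/2 + 1/2 and v = atan(3*s/2) — it is the derivative of the product u*v.
Check: d/ds[5*s**5*atan(3*s/2)/2 + 15*s**4*atan(3*s/2)/8 - s**2*atan(3*s/2)/2 + atan(3*s/2)/2] = (450*s**6*atan(3*s/2) + 270*s**5*atan(3*s/2) + 60*s**5 + 200*s**4*atan(3*s/2) + 45*s**4 + 84*s**3*atan(3*s/2) - 12*s**2 - 16*s*atan(3*s/2) + 12)/(36*s**2 + 16), which equals f(s).

An antiderivative is F(s) = 5*s**5*atan(3*s/2)/2 + 15*s**4*atan(3*s/2)/8 - s**2*atan(3*s/2)/2 + atan(3*s/2)/2.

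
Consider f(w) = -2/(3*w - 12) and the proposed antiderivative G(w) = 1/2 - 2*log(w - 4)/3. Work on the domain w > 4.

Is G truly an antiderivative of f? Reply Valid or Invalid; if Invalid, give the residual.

Valid. The derivative of G reproduces f.

d/dw[G] = -2/(3*w - 12)
This equals f(w) exactly, so the claim holds.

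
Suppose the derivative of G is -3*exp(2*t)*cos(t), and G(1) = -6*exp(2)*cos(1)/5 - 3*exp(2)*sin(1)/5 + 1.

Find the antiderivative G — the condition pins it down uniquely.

Since d/dt undoes antidifferentiation here, G(t) must give back the stated G'(t).
A general antiderivative is -3*exp(2*t)*sin(t)/5 - 6*exp(2*t)*cos(t)/5 + C.
The condition gives C = -6*exp(2)*cos(1)/5 - 3*exp(2)*sin(1)/5 + 1 - (-6*exp(2)*cos(1)/5 - 3*exp(2)*sin(1)/5) = 1.
So G(t) = -3*exp(2*t)*sin(t)/5 - 6*exp(2*t)*cos(t)/5 + 1.
Check: d/dt[-3*exp(2*t)*sin(t)/5 - 6*exp(2*t)*cos(t)/5 + 1] = -3*exp(2*t)*cos(t) = G'(t).

G(t) = -3*exp(2*t)*sin(t)/5 - 6*exp(2*t)*cos(t)/5 + 1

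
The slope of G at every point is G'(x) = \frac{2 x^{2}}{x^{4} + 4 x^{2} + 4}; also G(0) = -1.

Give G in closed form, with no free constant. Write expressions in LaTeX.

G(x) = - \frac{2 x}{2 x^{2} + 4} + \frac{\sqrt{2} \operatorname{atan}{\left(\frac{\sqrt{2} x}{2} \right)}}{2} - 1

Since d/dx undoes antidifferentiation here, G(x) must give back the stated G'(x).
A general antiderivative is - \frac{2 x}{2 x^{2} + 4} + \frac{\sqrt{2} \operatorname{atan}{\left(\frac{\sqrt{2} x}{2} \right)}}{2} + C.
The condition gives C = -1 - (0) = -1.
So G(x) = - \frac{2 x}{2 x^{2} + 4} + \frac{\sqrt{2} \operatorname{atan}{\left(\frac{\sqrt{2} x}{2} \right)}}{2} - 1.
Check: d/dx[- \frac{2 x}{2 x^{2} + 4} + \frac{\sqrt{2} \operatorname{atan}{\left(\frac{\sqrt{2} x}{2} \right)}}{2} - 1] = \frac{2 x^{2}}{x^{4} + 4 x^{2} + 4} = G'(x).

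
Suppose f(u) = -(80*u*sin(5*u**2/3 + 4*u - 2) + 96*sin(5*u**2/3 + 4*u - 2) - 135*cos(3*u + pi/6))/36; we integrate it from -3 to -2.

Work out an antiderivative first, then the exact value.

Antiderivative: F(u) = 5*sin(3*u + pi/6)/4 + 2*cos(5*u**2/3 + 4*u - 2)/3; value = 2*cos(10/3)/3 - 2*cos(1)/3 + 5*cos(pi/3 + 6)/4 - 5*cos(pi/3 + 9)/4

Recover f(u) by differentiating a candidate F(u); any mismatch rules it out.
F(u) = 5*sin(3*u + pi/6)/4 + 2*cos(5*u**2/3 + 4*u - 2)/3 is an antiderivative of f.
Check: d/du[5*sin(3*u + pi/6)/4 + 2*cos(5*u**2/3 + 4*u - 2)/3] = -20*u*sin(5*u**2/3 + 4*u - 2)/9 - 8*sin(5*u**2/3 + 4*u - 2)/3 + 15*cos(3*u + pi/6)/4, which equals f(u).
F(-2) = 2*cos(10/3)/3 + 5*cos(pi/3 + 6)/4; F(-3) = 5*cos(pi/3 + 9)/4 + 2*cos(1)/3.
Integral = F(-2) - F(-3) = 2*cos(10/3)/3 - 2*cos(1)/3 + 5*cos(pi/3 + 6)/4 - 5*cos(pi/3 + 9)/4.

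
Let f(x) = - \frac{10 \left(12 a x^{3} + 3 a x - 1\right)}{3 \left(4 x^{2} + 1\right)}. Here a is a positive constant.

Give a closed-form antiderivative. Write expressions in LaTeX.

Differentiate the proposed F(x) back; it has to land on f(x) exactly.
Check: d/dx[- 5 a x^{2} + \frac{5 \operatorname{atan}{\left(2 x \right)}}{3}] = \frac{- 120 a x^{3} - 30 a x + 10}{12 x^{2} + 3}, which equals f(x).

An antiderivative is F(x) = - 5 a x^{2} + \frac{5 \operatorname{atan}{\left(2 x \right)}}{3}.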